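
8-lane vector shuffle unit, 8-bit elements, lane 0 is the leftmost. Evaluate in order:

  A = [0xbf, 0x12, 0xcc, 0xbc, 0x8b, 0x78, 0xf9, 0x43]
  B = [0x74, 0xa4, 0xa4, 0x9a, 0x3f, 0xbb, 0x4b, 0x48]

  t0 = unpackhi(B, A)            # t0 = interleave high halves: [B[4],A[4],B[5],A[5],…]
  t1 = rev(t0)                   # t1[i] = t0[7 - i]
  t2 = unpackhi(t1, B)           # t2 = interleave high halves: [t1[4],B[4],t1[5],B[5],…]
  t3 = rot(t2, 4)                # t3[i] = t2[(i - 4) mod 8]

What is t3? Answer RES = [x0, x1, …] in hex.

t0 = [0x3f, 0x8b, 0xbb, 0x78, 0x4b, 0xf9, 0x48, 0x43]
t1 = [0x43, 0x48, 0xf9, 0x4b, 0x78, 0xbb, 0x8b, 0x3f]
t2 = [0x78, 0x3f, 0xbb, 0xbb, 0x8b, 0x4b, 0x3f, 0x48]
t3 = [0x8b, 0x4b, 0x3f, 0x48, 0x78, 0x3f, 0xbb, 0xbb]

RES = [ 0x8b  0x4b  0x3f  0x48  0x78  0x3f  0xbb  0xbb ]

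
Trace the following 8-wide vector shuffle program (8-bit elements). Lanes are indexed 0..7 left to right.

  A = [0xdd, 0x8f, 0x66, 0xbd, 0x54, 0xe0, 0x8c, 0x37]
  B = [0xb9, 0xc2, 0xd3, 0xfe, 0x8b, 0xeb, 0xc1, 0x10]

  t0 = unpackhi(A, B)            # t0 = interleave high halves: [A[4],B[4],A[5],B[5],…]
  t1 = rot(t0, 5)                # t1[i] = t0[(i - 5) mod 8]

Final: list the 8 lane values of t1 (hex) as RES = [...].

RES = [0xeb, 0x8c, 0xc1, 0x37, 0x10, 0x54, 0x8b, 0xe0]

→ t0 |54|8b|e0|eb|8c|c1|37|10|
→ t1 |eb|8c|c1|37|10|54|8b|e0|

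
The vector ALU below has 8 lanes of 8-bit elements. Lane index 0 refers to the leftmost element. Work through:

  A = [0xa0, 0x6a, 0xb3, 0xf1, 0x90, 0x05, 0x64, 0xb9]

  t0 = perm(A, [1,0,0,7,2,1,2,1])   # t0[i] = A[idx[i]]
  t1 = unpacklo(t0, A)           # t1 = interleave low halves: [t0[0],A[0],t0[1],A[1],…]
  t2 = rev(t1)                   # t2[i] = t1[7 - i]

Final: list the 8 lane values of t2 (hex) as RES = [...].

RES = [ 0xf1  0xb9  0xb3  0xa0  0x6a  0xa0  0xa0  0x6a ]

t0 = [0x6a, 0xa0, 0xa0, 0xb9, 0xb3, 0x6a, 0xb3, 0x6a]
t1 = [0x6a, 0xa0, 0xa0, 0x6a, 0xa0, 0xb3, 0xb9, 0xf1]
t2 = [0xf1, 0xb9, 0xb3, 0xa0, 0x6a, 0xa0, 0xa0, 0x6a]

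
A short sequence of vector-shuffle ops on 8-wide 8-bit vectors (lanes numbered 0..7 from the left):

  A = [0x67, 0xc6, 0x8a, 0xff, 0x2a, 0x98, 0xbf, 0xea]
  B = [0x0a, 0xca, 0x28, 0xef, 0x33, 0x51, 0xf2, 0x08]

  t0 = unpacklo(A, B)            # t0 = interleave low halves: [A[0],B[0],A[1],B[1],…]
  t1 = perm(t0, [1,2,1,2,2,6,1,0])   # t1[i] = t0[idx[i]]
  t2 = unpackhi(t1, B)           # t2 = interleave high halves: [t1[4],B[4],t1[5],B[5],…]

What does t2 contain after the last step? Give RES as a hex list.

RES = [0xc6, 0x33, 0xff, 0x51, 0x0a, 0xf2, 0x67, 0x08]

t0 = [0x67, 0x0a, 0xc6, 0xca, 0x8a, 0x28, 0xff, 0xef]
t1 = [0x0a, 0xc6, 0x0a, 0xc6, 0xc6, 0xff, 0x0a, 0x67]
t2 = [0xc6, 0x33, 0xff, 0x51, 0x0a, 0xf2, 0x67, 0x08]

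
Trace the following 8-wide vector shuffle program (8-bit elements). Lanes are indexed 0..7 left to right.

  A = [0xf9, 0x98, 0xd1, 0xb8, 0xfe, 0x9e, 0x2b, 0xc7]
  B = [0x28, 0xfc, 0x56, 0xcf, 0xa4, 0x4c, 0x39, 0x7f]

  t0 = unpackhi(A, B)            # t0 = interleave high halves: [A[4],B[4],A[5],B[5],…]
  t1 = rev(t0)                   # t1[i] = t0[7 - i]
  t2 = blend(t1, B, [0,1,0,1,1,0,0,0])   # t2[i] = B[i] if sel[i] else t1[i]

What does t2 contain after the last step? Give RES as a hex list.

RES = [ 0x7f  0xfc  0x39  0xcf  0xa4  0x9e  0xa4  0xfe ]

  t0: fe a4 9e 4c 2b 39 c7 7f
  t1: 7f c7 39 2b 4c 9e a4 fe
  t2: 7f fc 39 cf a4 9e a4 fe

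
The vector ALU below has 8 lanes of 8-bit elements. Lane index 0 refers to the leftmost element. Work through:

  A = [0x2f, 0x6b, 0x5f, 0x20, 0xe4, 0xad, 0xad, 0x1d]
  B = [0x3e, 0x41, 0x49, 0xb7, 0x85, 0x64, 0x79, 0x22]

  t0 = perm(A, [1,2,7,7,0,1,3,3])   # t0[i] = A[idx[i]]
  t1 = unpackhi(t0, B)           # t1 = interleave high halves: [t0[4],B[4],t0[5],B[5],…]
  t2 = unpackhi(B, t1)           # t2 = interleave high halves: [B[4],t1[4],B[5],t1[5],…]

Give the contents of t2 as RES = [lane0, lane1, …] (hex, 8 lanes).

RES = [0x85, 0x20, 0x64, 0x79, 0x79, 0x20, 0x22, 0x22]

→ t0 |6b|5f|1d|1d|2f|6b|20|20|
→ t1 |2f|85|6b|64|20|79|20|22|
→ t2 |85|20|64|79|79|20|22|22|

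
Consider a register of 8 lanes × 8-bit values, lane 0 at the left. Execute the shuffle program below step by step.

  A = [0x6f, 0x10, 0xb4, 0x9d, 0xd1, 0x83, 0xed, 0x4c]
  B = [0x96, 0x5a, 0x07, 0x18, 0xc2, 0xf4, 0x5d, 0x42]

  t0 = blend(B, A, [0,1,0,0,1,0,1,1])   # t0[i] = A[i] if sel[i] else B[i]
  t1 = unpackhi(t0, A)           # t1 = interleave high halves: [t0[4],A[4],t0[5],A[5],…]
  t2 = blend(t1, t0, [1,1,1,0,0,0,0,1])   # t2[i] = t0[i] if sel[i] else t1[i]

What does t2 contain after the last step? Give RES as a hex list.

RES = [ 0x96  0x10  0x07  0x83  0xed  0xed  0x4c  0x4c ]

t0 = [0x96, 0x10, 0x07, 0x18, 0xd1, 0xf4, 0xed, 0x4c]
t1 = [0xd1, 0xd1, 0xf4, 0x83, 0xed, 0xed, 0x4c, 0x4c]
t2 = [0x96, 0x10, 0x07, 0x83, 0xed, 0xed, 0x4c, 0x4c]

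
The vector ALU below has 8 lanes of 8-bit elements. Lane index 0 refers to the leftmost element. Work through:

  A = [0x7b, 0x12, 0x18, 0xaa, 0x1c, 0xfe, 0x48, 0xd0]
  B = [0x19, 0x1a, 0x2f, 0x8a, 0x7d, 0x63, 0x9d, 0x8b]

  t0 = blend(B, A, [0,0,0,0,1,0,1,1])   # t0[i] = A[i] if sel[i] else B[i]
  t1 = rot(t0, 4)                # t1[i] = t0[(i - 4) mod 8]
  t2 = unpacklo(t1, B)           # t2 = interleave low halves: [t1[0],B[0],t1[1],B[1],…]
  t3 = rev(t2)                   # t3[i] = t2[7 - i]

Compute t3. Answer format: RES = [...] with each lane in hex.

→ t0 |19|1a|2f|8a|1c|63|48|d0|
→ t1 |1c|63|48|d0|19|1a|2f|8a|
→ t2 |1c|19|63|1a|48|2f|d0|8a|
→ t3 |8a|d0|2f|48|1a|63|19|1c|

RES = [ 0x8a  0xd0  0x2f  0x48  0x1a  0x63  0x19  0x1c ]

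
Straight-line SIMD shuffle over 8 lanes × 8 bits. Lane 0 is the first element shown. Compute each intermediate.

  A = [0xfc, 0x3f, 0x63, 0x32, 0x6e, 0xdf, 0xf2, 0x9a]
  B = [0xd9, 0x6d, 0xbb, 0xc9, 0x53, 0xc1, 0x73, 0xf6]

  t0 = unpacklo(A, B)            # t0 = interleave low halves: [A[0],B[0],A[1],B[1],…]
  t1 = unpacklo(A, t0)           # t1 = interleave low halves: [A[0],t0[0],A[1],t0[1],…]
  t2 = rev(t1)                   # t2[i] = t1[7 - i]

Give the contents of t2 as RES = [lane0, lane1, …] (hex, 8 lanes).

t0 = [0xfc, 0xd9, 0x3f, 0x6d, 0x63, 0xbb, 0x32, 0xc9]
t1 = [0xfc, 0xfc, 0x3f, 0xd9, 0x63, 0x3f, 0x32, 0x6d]
t2 = [0x6d, 0x32, 0x3f, 0x63, 0xd9, 0x3f, 0xfc, 0xfc]

RES = [ 0x6d  0x32  0x3f  0x63  0xd9  0x3f  0xfc  0xfc ]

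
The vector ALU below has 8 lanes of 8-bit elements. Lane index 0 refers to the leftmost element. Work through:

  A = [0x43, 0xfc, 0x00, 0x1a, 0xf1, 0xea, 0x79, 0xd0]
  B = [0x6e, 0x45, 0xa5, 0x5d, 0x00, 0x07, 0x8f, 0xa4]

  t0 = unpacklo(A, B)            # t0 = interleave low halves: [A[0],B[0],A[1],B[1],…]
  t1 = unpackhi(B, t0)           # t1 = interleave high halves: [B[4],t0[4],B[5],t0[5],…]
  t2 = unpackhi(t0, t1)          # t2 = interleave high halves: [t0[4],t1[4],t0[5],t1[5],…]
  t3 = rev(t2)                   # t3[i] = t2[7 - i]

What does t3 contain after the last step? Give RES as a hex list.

RES = [0x5d, 0x5d, 0xa4, 0x1a, 0x1a, 0xa5, 0x8f, 0x00]

→ t0 |43|6e|fc|45|00|a5|1a|5d|
→ t1 |00|00|07|a5|8f|1a|a4|5d|
→ t2 |00|8f|a5|1a|1a|a4|5d|5d|
→ t3 |5d|5d|a4|1a|1a|a5|8f|00|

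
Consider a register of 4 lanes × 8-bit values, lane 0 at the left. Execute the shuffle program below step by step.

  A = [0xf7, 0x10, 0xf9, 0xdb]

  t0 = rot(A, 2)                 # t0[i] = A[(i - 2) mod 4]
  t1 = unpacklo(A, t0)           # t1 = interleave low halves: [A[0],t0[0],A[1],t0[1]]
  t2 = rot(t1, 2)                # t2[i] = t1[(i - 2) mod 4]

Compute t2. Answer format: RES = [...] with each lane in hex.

RES = [0x10, 0xdb, 0xf7, 0xf9]

→ t0 |f9|db|f7|10|
→ t1 |f7|f9|10|db|
→ t2 |10|db|f7|f9|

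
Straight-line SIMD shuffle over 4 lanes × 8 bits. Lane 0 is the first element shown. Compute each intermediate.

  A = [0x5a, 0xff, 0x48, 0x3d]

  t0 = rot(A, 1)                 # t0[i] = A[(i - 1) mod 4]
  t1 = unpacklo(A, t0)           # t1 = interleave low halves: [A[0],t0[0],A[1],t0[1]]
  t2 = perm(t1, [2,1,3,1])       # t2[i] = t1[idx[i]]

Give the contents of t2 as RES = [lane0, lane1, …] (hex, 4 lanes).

RES = [ 0xff  0x3d  0x5a  0x3d ]

  t0: 3d 5a ff 48
  t1: 5a 3d ff 5a
  t2: ff 3d 5a 3d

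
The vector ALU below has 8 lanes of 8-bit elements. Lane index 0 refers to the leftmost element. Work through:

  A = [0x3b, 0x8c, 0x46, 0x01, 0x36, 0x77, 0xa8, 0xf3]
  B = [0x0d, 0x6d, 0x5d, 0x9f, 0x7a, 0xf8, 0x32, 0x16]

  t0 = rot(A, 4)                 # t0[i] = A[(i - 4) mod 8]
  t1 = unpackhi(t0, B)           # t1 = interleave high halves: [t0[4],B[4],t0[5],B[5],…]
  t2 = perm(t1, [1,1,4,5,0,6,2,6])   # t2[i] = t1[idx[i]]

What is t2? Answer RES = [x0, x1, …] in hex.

t0 = [0x36, 0x77, 0xa8, 0xf3, 0x3b, 0x8c, 0x46, 0x01]
t1 = [0x3b, 0x7a, 0x8c, 0xf8, 0x46, 0x32, 0x01, 0x16]
t2 = [0x7a, 0x7a, 0x46, 0x32, 0x3b, 0x01, 0x8c, 0x01]

RES = [ 0x7a  0x7a  0x46  0x32  0x3b  0x01  0x8c  0x01 ]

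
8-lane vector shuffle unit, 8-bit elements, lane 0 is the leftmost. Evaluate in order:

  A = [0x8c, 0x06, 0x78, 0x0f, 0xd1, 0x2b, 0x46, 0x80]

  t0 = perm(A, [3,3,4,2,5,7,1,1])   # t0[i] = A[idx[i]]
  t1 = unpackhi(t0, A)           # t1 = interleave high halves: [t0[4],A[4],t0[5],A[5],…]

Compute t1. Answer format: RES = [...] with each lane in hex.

RES = [0x2b, 0xd1, 0x80, 0x2b, 0x06, 0x46, 0x06, 0x80]

→ t0 |0f|0f|d1|78|2b|80|06|06|
→ t1 |2b|d1|80|2b|06|46|06|80|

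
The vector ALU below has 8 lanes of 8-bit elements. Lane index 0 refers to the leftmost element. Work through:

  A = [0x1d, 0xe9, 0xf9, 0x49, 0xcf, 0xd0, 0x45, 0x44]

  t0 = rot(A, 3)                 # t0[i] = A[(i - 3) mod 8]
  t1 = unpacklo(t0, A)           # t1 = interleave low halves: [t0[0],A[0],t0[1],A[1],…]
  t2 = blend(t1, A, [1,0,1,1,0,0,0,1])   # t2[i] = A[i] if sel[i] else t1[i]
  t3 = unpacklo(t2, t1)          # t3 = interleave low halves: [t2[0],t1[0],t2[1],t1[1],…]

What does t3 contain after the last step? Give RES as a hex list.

RES = [0x1d, 0xd0, 0x1d, 0x1d, 0xf9, 0x45, 0x49, 0xe9]

t0 = [0xd0, 0x45, 0x44, 0x1d, 0xe9, 0xf9, 0x49, 0xcf]
t1 = [0xd0, 0x1d, 0x45, 0xe9, 0x44, 0xf9, 0x1d, 0x49]
t2 = [0x1d, 0x1d, 0xf9, 0x49, 0x44, 0xf9, 0x1d, 0x44]
t3 = [0x1d, 0xd0, 0x1d, 0x1d, 0xf9, 0x45, 0x49, 0xe9]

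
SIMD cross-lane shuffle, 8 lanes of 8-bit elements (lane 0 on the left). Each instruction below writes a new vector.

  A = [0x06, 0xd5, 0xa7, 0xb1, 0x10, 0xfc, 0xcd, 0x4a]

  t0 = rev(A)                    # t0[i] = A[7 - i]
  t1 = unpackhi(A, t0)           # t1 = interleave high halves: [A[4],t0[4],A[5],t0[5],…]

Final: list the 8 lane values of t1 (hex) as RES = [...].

RES = [ 0x10  0xb1  0xfc  0xa7  0xcd  0xd5  0x4a  0x06 ]

→ t0 |4a|cd|fc|10|b1|a7|d5|06|
→ t1 |10|b1|fc|a7|cd|d5|4a|06|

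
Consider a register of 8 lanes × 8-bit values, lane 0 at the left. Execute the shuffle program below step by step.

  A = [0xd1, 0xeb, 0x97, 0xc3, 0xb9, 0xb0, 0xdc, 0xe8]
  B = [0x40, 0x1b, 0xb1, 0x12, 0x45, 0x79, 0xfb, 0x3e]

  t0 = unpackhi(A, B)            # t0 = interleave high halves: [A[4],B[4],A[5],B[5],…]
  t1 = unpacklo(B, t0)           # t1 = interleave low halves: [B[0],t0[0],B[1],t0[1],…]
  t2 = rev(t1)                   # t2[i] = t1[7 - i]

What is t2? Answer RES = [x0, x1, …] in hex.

RES = [0x79, 0x12, 0xb0, 0xb1, 0x45, 0x1b, 0xb9, 0x40]

t0 = [0xb9, 0x45, 0xb0, 0x79, 0xdc, 0xfb, 0xe8, 0x3e]
t1 = [0x40, 0xb9, 0x1b, 0x45, 0xb1, 0xb0, 0x12, 0x79]
t2 = [0x79, 0x12, 0xb0, 0xb1, 0x45, 0x1b, 0xb9, 0x40]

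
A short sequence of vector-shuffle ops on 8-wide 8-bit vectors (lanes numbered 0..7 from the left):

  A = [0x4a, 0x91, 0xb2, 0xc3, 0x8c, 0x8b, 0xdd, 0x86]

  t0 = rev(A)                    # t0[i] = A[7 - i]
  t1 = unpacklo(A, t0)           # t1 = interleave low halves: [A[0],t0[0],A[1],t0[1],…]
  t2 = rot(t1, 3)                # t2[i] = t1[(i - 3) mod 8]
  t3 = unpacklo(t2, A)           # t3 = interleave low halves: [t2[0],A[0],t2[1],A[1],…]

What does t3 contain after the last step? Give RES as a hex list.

  t0: 86 dd 8b 8c c3 b2 91 4a
  t1: 4a 86 91 dd b2 8b c3 8c
  t2: 8b c3 8c 4a 86 91 dd b2
  t3: 8b 4a c3 91 8c b2 4a c3

RES = [ 0x8b  0x4a  0xc3  0x91  0x8c  0xb2  0x4a  0xc3 ]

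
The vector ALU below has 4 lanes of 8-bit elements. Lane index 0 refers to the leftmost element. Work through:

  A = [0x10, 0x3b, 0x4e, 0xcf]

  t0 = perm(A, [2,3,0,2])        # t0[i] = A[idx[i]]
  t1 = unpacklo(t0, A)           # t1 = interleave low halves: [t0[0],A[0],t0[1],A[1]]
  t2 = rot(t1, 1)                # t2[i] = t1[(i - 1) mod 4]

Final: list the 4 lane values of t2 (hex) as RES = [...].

t0 = [0x4e, 0xcf, 0x10, 0x4e]
t1 = [0x4e, 0x10, 0xcf, 0x3b]
t2 = [0x3b, 0x4e, 0x10, 0xcf]

RES = [ 0x3b  0x4e  0x10  0xcf ]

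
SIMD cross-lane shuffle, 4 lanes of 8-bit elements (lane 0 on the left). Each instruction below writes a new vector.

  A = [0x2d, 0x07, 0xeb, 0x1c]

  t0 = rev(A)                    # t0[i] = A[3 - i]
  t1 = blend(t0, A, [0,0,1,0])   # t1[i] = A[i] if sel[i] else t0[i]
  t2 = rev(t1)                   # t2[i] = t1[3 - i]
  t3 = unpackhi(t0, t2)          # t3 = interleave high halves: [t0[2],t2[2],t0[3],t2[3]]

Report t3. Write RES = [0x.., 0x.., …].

t0 = [0x1c, 0xeb, 0x07, 0x2d]
t1 = [0x1c, 0xeb, 0xeb, 0x2d]
t2 = [0x2d, 0xeb, 0xeb, 0x1c]
t3 = [0x07, 0xeb, 0x2d, 0x1c]

RES = [0x07, 0xeb, 0x2d, 0x1c]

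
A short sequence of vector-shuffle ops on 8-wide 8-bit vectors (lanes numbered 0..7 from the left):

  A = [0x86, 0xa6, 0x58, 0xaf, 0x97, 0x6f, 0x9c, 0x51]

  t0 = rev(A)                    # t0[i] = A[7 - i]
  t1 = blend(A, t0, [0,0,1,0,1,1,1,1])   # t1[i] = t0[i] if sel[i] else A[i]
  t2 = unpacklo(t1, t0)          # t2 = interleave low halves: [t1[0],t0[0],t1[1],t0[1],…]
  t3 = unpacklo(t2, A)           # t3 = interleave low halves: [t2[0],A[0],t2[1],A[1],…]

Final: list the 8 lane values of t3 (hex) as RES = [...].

t0 = [0x51, 0x9c, 0x6f, 0x97, 0xaf, 0x58, 0xa6, 0x86]
t1 = [0x86, 0xa6, 0x6f, 0xaf, 0xaf, 0x58, 0xa6, 0x86]
t2 = [0x86, 0x51, 0xa6, 0x9c, 0x6f, 0x6f, 0xaf, 0x97]
t3 = [0x86, 0x86, 0x51, 0xa6, 0xa6, 0x58, 0x9c, 0xaf]

RES = [ 0x86  0x86  0x51  0xa6  0xa6  0x58  0x9c  0xaf ]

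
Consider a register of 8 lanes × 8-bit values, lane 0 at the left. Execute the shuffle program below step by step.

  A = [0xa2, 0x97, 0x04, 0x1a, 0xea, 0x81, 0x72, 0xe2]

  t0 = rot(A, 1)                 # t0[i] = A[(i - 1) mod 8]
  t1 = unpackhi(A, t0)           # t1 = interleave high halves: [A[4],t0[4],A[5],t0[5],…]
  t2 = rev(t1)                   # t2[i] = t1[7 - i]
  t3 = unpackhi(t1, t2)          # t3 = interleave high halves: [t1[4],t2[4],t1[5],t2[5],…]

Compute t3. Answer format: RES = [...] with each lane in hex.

  t0: e2 a2 97 04 1a ea 81 72
  t1: ea 1a 81 ea 72 81 e2 72
  t2: 72 e2 81 72 ea 81 1a ea
  t3: 72 ea 81 81 e2 1a 72 ea

RES = [0x72, 0xea, 0x81, 0x81, 0xe2, 0x1a, 0x72, 0xea]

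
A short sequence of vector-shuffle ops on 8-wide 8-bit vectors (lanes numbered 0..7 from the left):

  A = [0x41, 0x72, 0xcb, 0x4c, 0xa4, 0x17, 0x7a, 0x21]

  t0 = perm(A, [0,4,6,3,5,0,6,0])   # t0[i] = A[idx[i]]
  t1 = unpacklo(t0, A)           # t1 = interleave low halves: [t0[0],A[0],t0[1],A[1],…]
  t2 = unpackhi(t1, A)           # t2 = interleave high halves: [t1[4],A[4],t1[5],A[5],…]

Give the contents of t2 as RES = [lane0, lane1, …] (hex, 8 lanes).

  t0: 41 a4 7a 4c 17 41 7a 41
  t1: 41 41 a4 72 7a cb 4c 4c
  t2: 7a a4 cb 17 4c 7a 4c 21

RES = [ 0x7a  0xa4  0xcb  0x17  0x4c  0x7a  0x4c  0x21 ]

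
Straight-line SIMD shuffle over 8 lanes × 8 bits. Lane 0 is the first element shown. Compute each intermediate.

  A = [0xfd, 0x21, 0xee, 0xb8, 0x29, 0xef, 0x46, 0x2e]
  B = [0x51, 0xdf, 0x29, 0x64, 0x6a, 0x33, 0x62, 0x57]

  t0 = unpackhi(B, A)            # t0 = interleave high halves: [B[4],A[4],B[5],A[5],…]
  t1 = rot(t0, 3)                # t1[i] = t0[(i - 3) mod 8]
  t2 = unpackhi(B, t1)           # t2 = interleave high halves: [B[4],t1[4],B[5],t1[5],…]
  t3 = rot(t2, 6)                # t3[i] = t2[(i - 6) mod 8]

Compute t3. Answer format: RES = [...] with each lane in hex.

RES = [0x33, 0x33, 0x62, 0xef, 0x57, 0x62, 0x6a, 0x29]

t0 = [0x6a, 0x29, 0x33, 0xef, 0x62, 0x46, 0x57, 0x2e]
t1 = [0x46, 0x57, 0x2e, 0x6a, 0x29, 0x33, 0xef, 0x62]
t2 = [0x6a, 0x29, 0x33, 0x33, 0x62, 0xef, 0x57, 0x62]
t3 = [0x33, 0x33, 0x62, 0xef, 0x57, 0x62, 0x6a, 0x29]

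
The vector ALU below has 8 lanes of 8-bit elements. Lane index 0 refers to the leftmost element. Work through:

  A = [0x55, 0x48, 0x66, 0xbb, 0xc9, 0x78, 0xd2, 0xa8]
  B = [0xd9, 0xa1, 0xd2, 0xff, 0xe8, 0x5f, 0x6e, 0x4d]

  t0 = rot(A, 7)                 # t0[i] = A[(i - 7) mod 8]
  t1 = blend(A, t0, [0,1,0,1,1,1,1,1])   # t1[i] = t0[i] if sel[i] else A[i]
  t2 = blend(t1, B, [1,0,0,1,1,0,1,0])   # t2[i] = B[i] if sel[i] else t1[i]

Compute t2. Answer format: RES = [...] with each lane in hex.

RES = [0xd9, 0x66, 0x66, 0xff, 0xe8, 0xd2, 0x6e, 0x55]

→ t0 |48|66|bb|c9|78|d2|a8|55|
→ t1 |55|66|66|c9|78|d2|a8|55|
→ t2 |d9|66|66|ff|e8|d2|6e|55|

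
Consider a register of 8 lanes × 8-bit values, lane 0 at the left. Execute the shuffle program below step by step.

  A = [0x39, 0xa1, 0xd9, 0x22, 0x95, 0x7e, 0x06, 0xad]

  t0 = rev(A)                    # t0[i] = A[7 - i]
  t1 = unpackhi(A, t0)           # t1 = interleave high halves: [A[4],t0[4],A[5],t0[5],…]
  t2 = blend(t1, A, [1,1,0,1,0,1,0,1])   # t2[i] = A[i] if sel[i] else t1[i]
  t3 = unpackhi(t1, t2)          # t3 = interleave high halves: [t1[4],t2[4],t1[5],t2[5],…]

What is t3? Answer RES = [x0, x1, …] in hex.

t0 = [0xad, 0x06, 0x7e, 0x95, 0x22, 0xd9, 0xa1, 0x39]
t1 = [0x95, 0x22, 0x7e, 0xd9, 0x06, 0xa1, 0xad, 0x39]
t2 = [0x39, 0xa1, 0x7e, 0x22, 0x06, 0x7e, 0xad, 0xad]
t3 = [0x06, 0x06, 0xa1, 0x7e, 0xad, 0xad, 0x39, 0xad]

RES = [0x06, 0x06, 0xa1, 0x7e, 0xad, 0xad, 0x39, 0xad]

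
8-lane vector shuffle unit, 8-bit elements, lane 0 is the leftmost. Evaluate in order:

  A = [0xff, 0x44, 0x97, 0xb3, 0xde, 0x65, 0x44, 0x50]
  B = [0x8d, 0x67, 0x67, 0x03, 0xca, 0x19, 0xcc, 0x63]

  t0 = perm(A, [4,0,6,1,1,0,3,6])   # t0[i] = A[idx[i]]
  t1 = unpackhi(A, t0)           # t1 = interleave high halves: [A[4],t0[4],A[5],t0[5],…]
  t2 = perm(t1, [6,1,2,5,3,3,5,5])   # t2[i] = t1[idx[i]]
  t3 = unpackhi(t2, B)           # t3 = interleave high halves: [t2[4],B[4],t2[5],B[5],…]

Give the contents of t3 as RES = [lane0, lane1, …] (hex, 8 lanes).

RES = [ 0xff  0xca  0xff  0x19  0xb3  0xcc  0xb3  0x63 ]

→ t0 |de|ff|44|44|44|ff|b3|44|
→ t1 |de|44|65|ff|44|b3|50|44|
→ t2 |50|44|65|b3|ff|ff|b3|b3|
→ t3 |ff|ca|ff|19|b3|cc|b3|63|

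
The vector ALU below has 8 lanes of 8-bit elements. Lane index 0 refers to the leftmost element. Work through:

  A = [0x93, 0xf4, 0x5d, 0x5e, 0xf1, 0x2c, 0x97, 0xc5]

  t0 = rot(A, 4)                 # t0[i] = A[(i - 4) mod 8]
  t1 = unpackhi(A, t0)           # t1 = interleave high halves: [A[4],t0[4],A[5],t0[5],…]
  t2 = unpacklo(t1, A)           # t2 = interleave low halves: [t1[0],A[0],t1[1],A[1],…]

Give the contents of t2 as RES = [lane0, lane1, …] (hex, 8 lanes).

RES = [ 0xf1  0x93  0x93  0xf4  0x2c  0x5d  0xf4  0x5e ]

  t0: f1 2c 97 c5 93 f4 5d 5e
  t1: f1 93 2c f4 97 5d c5 5e
  t2: f1 93 93 f4 2c 5d f4 5e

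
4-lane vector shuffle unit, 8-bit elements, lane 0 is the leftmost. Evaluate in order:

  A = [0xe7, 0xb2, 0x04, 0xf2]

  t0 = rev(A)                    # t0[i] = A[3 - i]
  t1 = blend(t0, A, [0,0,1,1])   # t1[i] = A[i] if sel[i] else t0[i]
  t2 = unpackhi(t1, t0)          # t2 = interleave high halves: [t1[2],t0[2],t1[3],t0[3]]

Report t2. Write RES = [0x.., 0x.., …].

RES = [0x04, 0xb2, 0xf2, 0xe7]

t0 = [0xf2, 0x04, 0xb2, 0xe7]
t1 = [0xf2, 0x04, 0x04, 0xf2]
t2 = [0x04, 0xb2, 0xf2, 0xe7]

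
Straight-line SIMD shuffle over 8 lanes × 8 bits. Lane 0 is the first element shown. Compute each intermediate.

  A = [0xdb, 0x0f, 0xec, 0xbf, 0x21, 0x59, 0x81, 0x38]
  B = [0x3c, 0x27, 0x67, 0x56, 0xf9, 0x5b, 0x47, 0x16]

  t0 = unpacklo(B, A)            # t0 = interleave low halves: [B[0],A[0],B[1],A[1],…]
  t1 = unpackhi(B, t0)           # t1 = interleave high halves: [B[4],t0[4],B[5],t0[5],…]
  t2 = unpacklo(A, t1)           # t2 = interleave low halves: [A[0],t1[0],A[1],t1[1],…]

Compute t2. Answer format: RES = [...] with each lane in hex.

RES = [0xdb, 0xf9, 0x0f, 0x67, 0xec, 0x5b, 0xbf, 0xec]

  t0: 3c db 27 0f 67 ec 56 bf
  t1: f9 67 5b ec 47 56 16 bf
  t2: db f9 0f 67 ec 5b bf ec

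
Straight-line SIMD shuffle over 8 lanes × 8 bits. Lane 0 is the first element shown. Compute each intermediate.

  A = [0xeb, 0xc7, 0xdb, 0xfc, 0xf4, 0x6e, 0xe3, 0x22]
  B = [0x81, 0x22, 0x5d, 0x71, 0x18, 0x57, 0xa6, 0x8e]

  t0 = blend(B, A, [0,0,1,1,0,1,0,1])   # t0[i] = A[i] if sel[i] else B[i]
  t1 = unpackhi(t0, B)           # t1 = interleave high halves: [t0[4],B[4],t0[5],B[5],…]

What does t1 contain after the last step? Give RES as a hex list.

RES = [ 0x18  0x18  0x6e  0x57  0xa6  0xa6  0x22  0x8e ]

t0 = [0x81, 0x22, 0xdb, 0xfc, 0x18, 0x6e, 0xa6, 0x22]
t1 = [0x18, 0x18, 0x6e, 0x57, 0xa6, 0xa6, 0x22, 0x8e]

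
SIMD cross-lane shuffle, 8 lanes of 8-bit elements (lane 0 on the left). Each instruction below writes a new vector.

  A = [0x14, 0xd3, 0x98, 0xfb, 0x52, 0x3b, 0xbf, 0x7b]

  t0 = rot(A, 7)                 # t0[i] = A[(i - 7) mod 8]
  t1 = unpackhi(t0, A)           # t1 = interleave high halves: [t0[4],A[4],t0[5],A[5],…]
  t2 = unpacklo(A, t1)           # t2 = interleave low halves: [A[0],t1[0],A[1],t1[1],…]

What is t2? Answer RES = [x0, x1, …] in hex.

t0 = [0xd3, 0x98, 0xfb, 0x52, 0x3b, 0xbf, 0x7b, 0x14]
t1 = [0x3b, 0x52, 0xbf, 0x3b, 0x7b, 0xbf, 0x14, 0x7b]
t2 = [0x14, 0x3b, 0xd3, 0x52, 0x98, 0xbf, 0xfb, 0x3b]

RES = [0x14, 0x3b, 0xd3, 0x52, 0x98, 0xbf, 0xfb, 0x3b]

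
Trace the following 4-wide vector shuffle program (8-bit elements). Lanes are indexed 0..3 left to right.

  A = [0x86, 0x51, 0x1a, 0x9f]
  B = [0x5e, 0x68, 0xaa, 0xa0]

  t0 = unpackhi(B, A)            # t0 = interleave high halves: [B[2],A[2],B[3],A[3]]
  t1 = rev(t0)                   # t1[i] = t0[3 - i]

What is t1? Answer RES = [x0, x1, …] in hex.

→ t0 |aa|1a|a0|9f|
→ t1 |9f|a0|1a|aa|

RES = [0x9f, 0xa0, 0x1a, 0xaa]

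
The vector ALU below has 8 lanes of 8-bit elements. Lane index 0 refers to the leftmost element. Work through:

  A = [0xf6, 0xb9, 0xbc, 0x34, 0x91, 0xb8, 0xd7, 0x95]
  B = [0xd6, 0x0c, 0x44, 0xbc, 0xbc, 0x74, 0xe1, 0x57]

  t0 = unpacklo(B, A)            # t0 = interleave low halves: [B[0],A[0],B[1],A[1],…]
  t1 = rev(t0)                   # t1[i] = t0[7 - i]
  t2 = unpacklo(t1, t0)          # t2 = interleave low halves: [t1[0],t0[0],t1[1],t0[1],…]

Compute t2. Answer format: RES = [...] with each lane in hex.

→ t0 |d6|f6|0c|b9|44|bc|bc|34|
→ t1 |34|bc|bc|44|b9|0c|f6|d6|
→ t2 |34|d6|bc|f6|bc|0c|44|b9|

RES = [ 0x34  0xd6  0xbc  0xf6  0xbc  0x0c  0x44  0xb9 ]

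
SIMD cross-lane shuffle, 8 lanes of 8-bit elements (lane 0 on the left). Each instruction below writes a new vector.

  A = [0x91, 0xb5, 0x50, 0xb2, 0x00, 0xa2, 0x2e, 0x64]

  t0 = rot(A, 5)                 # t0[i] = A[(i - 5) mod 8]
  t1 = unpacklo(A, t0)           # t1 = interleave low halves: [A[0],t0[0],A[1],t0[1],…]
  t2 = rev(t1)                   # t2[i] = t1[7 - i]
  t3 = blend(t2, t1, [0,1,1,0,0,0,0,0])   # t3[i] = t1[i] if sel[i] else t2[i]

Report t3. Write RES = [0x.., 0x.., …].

→ t0 |b2|00|a2|2e|64|91|b5|50|
→ t1 |91|b2|b5|00|50|a2|b2|2e|
→ t2 |2e|b2|a2|50|00|b5|b2|91|
→ t3 |2e|b2|b5|50|00|b5|b2|91|

RES = [0x2e, 0xb2, 0xb5, 0x50, 0x00, 0xb5, 0xb2, 0x91]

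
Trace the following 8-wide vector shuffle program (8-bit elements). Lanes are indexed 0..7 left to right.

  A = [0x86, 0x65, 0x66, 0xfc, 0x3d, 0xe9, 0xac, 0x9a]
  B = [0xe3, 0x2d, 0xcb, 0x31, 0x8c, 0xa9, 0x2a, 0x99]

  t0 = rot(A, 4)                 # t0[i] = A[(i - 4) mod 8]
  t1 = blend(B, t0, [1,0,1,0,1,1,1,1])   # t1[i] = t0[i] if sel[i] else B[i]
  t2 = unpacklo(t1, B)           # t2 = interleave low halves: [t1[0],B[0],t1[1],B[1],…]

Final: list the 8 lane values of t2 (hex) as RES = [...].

RES = [ 0x3d  0xe3  0x2d  0x2d  0xac  0xcb  0x31  0x31 ]

→ t0 |3d|e9|ac|9a|86|65|66|fc|
→ t1 |3d|2d|ac|31|86|65|66|fc|
→ t2 |3d|e3|2d|2d|ac|cb|31|31|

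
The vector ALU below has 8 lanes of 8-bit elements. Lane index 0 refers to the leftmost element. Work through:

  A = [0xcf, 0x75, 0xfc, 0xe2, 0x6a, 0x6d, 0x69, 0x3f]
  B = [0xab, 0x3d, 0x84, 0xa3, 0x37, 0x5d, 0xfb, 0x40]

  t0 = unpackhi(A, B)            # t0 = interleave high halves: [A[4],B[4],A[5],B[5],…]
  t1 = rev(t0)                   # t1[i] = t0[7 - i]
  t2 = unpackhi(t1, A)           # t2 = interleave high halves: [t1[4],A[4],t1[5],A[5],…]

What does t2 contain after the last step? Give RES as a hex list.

RES = [0x5d, 0x6a, 0x6d, 0x6d, 0x37, 0x69, 0x6a, 0x3f]

t0 = [0x6a, 0x37, 0x6d, 0x5d, 0x69, 0xfb, 0x3f, 0x40]
t1 = [0x40, 0x3f, 0xfb, 0x69, 0x5d, 0x6d, 0x37, 0x6a]
t2 = [0x5d, 0x6a, 0x6d, 0x6d, 0x37, 0x69, 0x6a, 0x3f]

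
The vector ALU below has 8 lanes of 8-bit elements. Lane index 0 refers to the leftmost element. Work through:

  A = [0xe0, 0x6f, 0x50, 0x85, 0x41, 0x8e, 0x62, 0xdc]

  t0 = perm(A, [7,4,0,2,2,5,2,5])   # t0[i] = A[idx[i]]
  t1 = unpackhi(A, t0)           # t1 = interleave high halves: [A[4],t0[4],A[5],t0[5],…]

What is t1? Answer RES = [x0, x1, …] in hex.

RES = [0x41, 0x50, 0x8e, 0x8e, 0x62, 0x50, 0xdc, 0x8e]

  t0: dc 41 e0 50 50 8e 50 8e
  t1: 41 50 8e 8e 62 50 dc 8e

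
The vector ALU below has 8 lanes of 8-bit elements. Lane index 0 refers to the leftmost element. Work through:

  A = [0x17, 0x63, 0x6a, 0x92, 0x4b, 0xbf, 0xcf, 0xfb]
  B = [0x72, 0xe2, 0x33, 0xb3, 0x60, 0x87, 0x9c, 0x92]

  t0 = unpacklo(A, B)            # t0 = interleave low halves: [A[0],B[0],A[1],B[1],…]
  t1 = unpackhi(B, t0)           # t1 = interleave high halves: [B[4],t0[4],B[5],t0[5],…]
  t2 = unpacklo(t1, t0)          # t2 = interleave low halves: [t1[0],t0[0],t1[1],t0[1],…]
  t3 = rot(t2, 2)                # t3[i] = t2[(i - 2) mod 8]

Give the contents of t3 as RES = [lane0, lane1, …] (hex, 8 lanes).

RES = [0x33, 0xe2, 0x60, 0x17, 0x6a, 0x72, 0x87, 0x63]

t0 = [0x17, 0x72, 0x63, 0xe2, 0x6a, 0x33, 0x92, 0xb3]
t1 = [0x60, 0x6a, 0x87, 0x33, 0x9c, 0x92, 0x92, 0xb3]
t2 = [0x60, 0x17, 0x6a, 0x72, 0x87, 0x63, 0x33, 0xe2]
t3 = [0x33, 0xe2, 0x60, 0x17, 0x6a, 0x72, 0x87, 0x63]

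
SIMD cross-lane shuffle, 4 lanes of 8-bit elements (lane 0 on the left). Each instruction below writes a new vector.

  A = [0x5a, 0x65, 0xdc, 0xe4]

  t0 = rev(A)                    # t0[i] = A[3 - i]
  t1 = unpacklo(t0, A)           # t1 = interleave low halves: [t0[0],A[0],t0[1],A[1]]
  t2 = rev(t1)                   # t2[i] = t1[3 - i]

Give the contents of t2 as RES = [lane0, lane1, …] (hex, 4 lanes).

RES = [ 0x65  0xdc  0x5a  0xe4 ]

→ t0 |e4|dc|65|5a|
→ t1 |e4|5a|dc|65|
→ t2 |65|dc|5a|e4|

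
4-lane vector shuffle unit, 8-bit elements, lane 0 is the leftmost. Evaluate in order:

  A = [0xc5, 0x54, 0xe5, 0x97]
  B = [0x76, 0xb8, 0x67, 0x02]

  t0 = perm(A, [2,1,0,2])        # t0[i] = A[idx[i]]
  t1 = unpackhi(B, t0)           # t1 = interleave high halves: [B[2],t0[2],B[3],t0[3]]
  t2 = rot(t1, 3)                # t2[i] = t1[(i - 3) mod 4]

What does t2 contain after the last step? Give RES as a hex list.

t0 = [0xe5, 0x54, 0xc5, 0xe5]
t1 = [0x67, 0xc5, 0x02, 0xe5]
t2 = [0xc5, 0x02, 0xe5, 0x67]

RES = [0xc5, 0x02, 0xe5, 0x67]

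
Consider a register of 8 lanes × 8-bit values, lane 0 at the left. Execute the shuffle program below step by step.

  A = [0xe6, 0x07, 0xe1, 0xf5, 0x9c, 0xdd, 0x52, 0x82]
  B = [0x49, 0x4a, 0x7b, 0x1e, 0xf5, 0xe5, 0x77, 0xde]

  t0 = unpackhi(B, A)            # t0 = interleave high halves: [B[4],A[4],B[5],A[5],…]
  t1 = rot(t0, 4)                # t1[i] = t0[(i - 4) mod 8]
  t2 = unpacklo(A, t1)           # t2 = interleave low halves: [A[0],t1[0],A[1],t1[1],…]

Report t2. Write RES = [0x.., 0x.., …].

  t0: f5 9c e5 dd 77 52 de 82
  t1: 77 52 de 82 f5 9c e5 dd
  t2: e6 77 07 52 e1 de f5 82

RES = [0xe6, 0x77, 0x07, 0x52, 0xe1, 0xde, 0xf5, 0x82]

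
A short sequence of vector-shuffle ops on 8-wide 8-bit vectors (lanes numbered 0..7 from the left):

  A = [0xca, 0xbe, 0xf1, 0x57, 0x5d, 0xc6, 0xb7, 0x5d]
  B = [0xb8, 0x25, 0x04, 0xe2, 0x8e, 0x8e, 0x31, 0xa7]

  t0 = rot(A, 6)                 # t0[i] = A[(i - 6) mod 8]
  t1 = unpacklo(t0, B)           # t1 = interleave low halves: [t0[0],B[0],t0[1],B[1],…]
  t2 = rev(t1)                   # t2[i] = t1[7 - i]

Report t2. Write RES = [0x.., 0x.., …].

→ t0 |f1|57|5d|c6|b7|5d|ca|be|
→ t1 |f1|b8|57|25|5d|04|c6|e2|
→ t2 |e2|c6|04|5d|25|57|b8|f1|

RES = [0xe2, 0xc6, 0x04, 0x5d, 0x25, 0x57, 0xb8, 0xf1]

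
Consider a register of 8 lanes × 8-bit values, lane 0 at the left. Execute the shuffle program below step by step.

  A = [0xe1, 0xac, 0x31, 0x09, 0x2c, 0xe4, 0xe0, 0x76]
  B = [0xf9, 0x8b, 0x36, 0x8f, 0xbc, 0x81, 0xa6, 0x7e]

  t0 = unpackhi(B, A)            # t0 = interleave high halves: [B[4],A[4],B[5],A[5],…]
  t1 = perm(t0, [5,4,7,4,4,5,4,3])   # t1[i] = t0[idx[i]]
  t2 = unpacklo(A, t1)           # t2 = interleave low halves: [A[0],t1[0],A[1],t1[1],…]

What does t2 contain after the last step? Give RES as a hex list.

RES = [0xe1, 0xe0, 0xac, 0xa6, 0x31, 0x76, 0x09, 0xa6]

  t0: bc 2c 81 e4 a6 e0 7e 76
  t1: e0 a6 76 a6 a6 e0 a6 e4
  t2: e1 e0 ac a6 31 76 09 a6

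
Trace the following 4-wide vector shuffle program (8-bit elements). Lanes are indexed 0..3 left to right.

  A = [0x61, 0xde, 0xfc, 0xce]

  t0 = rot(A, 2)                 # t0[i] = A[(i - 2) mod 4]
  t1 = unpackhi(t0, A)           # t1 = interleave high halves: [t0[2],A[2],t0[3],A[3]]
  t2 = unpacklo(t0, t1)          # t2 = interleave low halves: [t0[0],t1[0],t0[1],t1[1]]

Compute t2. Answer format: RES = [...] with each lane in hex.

RES = [0xfc, 0x61, 0xce, 0xfc]

  t0: fc ce 61 de
  t1: 61 fc de ce
  t2: fc 61 ce fc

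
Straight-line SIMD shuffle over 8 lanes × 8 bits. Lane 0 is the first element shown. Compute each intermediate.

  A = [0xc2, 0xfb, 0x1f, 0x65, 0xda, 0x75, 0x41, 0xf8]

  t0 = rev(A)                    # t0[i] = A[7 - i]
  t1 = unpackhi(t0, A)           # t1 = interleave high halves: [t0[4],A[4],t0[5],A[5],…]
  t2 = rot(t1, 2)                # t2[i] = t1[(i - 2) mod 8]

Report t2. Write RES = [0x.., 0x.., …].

RES = [ 0xc2  0xf8  0x65  0xda  0x1f  0x75  0xfb  0x41 ]

t0 = [0xf8, 0x41, 0x75, 0xda, 0x65, 0x1f, 0xfb, 0xc2]
t1 = [0x65, 0xda, 0x1f, 0x75, 0xfb, 0x41, 0xc2, 0xf8]
t2 = [0xc2, 0xf8, 0x65, 0xda, 0x1f, 0x75, 0xfb, 0x41]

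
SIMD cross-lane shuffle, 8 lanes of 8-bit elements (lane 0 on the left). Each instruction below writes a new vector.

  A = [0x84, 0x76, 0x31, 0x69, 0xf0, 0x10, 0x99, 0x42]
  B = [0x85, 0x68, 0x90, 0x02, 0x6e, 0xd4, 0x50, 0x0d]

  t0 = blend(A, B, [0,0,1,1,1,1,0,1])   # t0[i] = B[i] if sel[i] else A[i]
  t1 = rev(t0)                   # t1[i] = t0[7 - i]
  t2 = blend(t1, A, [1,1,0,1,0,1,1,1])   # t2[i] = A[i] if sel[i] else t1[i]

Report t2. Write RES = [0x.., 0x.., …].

t0 = [0x84, 0x76, 0x90, 0x02, 0x6e, 0xd4, 0x99, 0x0d]
t1 = [0x0d, 0x99, 0xd4, 0x6e, 0x02, 0x90, 0x76, 0x84]
t2 = [0x84, 0x76, 0xd4, 0x69, 0x02, 0x10, 0x99, 0x42]

RES = [0x84, 0x76, 0xd4, 0x69, 0x02, 0x10, 0x99, 0x42]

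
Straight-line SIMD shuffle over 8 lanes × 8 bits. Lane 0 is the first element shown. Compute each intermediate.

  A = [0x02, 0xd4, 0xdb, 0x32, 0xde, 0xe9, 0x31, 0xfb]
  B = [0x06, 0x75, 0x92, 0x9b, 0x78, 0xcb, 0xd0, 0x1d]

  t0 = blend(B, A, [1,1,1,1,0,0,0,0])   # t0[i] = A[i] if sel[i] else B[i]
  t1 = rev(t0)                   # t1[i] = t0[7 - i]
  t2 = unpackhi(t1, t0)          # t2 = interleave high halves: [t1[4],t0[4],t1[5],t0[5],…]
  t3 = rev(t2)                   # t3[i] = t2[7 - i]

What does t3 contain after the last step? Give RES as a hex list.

t0 = [0x02, 0xd4, 0xdb, 0x32, 0x78, 0xcb, 0xd0, 0x1d]
t1 = [0x1d, 0xd0, 0xcb, 0x78, 0x32, 0xdb, 0xd4, 0x02]
t2 = [0x32, 0x78, 0xdb, 0xcb, 0xd4, 0xd0, 0x02, 0x1d]
t3 = [0x1d, 0x02, 0xd0, 0xd4, 0xcb, 0xdb, 0x78, 0x32]

RES = [ 0x1d  0x02  0xd0  0xd4  0xcb  0xdb  0x78  0x32 ]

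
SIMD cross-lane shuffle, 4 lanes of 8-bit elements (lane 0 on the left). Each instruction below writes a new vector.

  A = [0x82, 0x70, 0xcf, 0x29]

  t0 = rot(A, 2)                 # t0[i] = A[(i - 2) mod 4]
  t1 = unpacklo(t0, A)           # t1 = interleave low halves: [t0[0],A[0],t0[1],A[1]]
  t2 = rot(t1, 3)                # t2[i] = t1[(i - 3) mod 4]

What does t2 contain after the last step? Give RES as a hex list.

RES = [ 0x82  0x29  0x70  0xcf ]

→ t0 |cf|29|82|70|
→ t1 |cf|82|29|70|
→ t2 |82|29|70|cf|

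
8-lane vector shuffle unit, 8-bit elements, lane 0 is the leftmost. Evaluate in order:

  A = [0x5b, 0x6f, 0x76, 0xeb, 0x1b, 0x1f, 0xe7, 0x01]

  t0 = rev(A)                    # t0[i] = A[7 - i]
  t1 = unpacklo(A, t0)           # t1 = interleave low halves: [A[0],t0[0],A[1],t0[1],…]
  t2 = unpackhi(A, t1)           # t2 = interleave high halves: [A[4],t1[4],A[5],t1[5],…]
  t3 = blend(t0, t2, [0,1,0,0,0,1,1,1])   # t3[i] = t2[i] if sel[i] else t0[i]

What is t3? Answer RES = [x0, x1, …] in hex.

RES = [0x01, 0x76, 0x1f, 0x1b, 0xeb, 0xeb, 0x01, 0x1b]

t0 = [0x01, 0xe7, 0x1f, 0x1b, 0xeb, 0x76, 0x6f, 0x5b]
t1 = [0x5b, 0x01, 0x6f, 0xe7, 0x76, 0x1f, 0xeb, 0x1b]
t2 = [0x1b, 0x76, 0x1f, 0x1f, 0xe7, 0xeb, 0x01, 0x1b]
t3 = [0x01, 0x76, 0x1f, 0x1b, 0xeb, 0xeb, 0x01, 0x1b]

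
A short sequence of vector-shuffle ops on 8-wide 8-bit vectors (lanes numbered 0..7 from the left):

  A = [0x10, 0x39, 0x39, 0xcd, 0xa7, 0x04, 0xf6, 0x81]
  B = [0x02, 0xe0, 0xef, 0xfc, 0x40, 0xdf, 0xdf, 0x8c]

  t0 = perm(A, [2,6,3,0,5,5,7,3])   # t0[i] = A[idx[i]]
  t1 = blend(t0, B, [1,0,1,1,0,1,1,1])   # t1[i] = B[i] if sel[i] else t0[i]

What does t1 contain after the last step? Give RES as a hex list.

  t0: 39 f6 cd 10 04 04 81 cd
  t1: 02 f6 ef fc 04 df df 8c

RES = [0x02, 0xf6, 0xef, 0xfc, 0x04, 0xdf, 0xdf, 0x8c]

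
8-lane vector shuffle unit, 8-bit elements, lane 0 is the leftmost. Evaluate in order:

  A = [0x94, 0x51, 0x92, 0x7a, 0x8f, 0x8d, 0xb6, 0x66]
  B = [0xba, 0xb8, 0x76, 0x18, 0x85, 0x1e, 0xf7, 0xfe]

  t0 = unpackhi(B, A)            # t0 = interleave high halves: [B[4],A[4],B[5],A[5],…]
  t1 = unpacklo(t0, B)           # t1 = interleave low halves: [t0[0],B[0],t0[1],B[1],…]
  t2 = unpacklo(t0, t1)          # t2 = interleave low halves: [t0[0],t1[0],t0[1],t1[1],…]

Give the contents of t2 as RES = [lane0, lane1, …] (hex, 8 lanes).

→ t0 |85|8f|1e|8d|f7|b6|fe|66|
→ t1 |85|ba|8f|b8|1e|76|8d|18|
→ t2 |85|85|8f|ba|1e|8f|8d|b8|

RES = [ 0x85  0x85  0x8f  0xba  0x1e  0x8f  0x8d  0xb8 ]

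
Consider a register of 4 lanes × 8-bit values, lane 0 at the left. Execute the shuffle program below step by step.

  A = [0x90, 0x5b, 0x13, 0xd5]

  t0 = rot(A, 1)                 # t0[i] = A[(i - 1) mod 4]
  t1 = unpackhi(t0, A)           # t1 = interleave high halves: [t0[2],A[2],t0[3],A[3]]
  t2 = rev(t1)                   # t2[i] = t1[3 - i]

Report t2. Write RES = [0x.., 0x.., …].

RES = [ 0xd5  0x13  0x13  0x5b ]

t0 = [0xd5, 0x90, 0x5b, 0x13]
t1 = [0x5b, 0x13, 0x13, 0xd5]
t2 = [0xd5, 0x13, 0x13, 0x5b]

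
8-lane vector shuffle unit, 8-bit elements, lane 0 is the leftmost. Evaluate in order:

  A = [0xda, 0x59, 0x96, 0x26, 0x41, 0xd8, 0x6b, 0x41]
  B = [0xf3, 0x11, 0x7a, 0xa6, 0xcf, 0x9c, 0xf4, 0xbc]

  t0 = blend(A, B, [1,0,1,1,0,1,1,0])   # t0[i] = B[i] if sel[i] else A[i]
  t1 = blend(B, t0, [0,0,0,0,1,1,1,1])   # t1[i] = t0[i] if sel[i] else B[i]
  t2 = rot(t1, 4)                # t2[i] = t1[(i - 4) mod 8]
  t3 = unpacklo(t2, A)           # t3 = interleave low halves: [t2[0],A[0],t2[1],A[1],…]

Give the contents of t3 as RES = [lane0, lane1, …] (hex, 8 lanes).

RES = [ 0x41  0xda  0x9c  0x59  0xf4  0x96  0x41  0x26 ]

→ t0 |f3|59|7a|a6|41|9c|f4|41|
→ t1 |f3|11|7a|a6|41|9c|f4|41|
→ t2 |41|9c|f4|41|f3|11|7a|a6|
→ t3 |41|da|9c|59|f4|96|41|26|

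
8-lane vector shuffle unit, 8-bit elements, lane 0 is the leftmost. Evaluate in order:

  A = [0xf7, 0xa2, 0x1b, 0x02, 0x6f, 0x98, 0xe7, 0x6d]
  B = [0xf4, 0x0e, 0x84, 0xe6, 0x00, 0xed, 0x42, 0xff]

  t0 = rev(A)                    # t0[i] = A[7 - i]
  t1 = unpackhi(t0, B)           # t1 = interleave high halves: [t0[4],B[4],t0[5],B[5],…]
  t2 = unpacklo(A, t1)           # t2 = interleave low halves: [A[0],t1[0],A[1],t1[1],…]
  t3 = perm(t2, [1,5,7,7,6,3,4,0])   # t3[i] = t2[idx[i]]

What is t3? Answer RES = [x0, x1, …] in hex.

→ t0 |6d|e7|98|6f|02|1b|a2|f7|
→ t1 |02|00|1b|ed|a2|42|f7|ff|
→ t2 |f7|02|a2|00|1b|1b|02|ed|
→ t3 |02|1b|ed|ed|02|00|1b|f7|

RES = [0x02, 0x1b, 0xed, 0xed, 0x02, 0x00, 0x1b, 0xf7]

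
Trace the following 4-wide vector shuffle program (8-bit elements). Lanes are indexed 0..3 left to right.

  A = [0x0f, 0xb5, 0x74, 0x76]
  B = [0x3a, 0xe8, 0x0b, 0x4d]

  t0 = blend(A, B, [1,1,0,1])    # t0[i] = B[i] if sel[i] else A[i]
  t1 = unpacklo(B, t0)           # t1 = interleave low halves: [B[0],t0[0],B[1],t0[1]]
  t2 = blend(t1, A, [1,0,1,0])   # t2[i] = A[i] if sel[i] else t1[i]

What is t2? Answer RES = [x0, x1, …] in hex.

t0 = [0x3a, 0xe8, 0x74, 0x4d]
t1 = [0x3a, 0x3a, 0xe8, 0xe8]
t2 = [0x0f, 0x3a, 0x74, 0xe8]

RES = [ 0x0f  0x3a  0x74  0xe8 ]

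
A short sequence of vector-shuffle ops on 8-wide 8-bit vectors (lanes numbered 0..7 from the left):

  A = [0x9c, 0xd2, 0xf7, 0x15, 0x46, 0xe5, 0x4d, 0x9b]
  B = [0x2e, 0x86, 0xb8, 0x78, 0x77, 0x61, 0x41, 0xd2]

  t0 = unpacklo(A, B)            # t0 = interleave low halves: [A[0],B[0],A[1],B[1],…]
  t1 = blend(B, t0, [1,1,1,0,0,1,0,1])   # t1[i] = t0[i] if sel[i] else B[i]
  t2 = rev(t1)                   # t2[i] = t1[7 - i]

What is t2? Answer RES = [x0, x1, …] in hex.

→ t0 |9c|2e|d2|86|f7|b8|15|78|
→ t1 |9c|2e|d2|78|77|b8|41|78|
→ t2 |78|41|b8|77|78|d2|2e|9c|

RES = [0x78, 0x41, 0xb8, 0x77, 0x78, 0xd2, 0x2e, 0x9c]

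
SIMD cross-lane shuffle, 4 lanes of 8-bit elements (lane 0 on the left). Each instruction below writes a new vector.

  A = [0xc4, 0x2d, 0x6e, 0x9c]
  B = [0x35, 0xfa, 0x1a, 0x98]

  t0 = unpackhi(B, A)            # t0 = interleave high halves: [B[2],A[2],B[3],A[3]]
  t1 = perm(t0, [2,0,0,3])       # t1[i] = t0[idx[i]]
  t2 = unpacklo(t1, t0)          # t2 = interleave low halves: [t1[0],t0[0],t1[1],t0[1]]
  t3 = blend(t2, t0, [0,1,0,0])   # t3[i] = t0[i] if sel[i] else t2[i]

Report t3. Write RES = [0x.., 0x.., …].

RES = [ 0x98  0x6e  0x1a  0x6e ]

  t0: 1a 6e 98 9c
  t1: 98 1a 1a 9c
  t2: 98 1a 1a 6e
  t3: 98 6e 1a 6e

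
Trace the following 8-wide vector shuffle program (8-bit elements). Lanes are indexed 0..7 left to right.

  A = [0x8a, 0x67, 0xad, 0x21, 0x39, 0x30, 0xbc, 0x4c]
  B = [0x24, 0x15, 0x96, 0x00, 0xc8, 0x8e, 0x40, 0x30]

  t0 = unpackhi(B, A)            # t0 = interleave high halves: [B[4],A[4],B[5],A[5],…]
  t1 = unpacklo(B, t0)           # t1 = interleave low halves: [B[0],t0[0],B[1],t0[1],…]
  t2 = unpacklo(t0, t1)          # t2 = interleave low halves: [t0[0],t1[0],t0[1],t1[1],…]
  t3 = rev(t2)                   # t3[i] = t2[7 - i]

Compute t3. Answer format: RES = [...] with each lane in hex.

RES = [ 0x39  0x30  0x15  0x8e  0xc8  0x39  0x24  0xc8 ]

→ t0 |c8|39|8e|30|40|bc|30|4c|
→ t1 |24|c8|15|39|96|8e|00|30|
→ t2 |c8|24|39|c8|8e|15|30|39|
→ t3 |39|30|15|8e|c8|39|24|c8|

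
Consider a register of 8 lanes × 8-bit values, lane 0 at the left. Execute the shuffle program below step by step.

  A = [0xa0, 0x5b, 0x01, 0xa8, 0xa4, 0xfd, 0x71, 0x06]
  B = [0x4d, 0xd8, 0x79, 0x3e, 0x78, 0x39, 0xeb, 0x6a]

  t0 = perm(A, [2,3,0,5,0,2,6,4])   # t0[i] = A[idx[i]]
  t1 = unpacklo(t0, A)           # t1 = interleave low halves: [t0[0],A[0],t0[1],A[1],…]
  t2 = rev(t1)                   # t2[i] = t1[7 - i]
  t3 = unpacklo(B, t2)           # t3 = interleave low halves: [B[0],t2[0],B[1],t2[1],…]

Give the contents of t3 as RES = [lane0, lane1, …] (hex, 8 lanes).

  t0: 01 a8 a0 fd a0 01 71 a4
  t1: 01 a0 a8 5b a0 01 fd a8
  t2: a8 fd 01 a0 5b a8 a0 01
  t3: 4d a8 d8 fd 79 01 3e a0

RES = [ 0x4d  0xa8  0xd8  0xfd  0x79  0x01  0x3e  0xa0 ]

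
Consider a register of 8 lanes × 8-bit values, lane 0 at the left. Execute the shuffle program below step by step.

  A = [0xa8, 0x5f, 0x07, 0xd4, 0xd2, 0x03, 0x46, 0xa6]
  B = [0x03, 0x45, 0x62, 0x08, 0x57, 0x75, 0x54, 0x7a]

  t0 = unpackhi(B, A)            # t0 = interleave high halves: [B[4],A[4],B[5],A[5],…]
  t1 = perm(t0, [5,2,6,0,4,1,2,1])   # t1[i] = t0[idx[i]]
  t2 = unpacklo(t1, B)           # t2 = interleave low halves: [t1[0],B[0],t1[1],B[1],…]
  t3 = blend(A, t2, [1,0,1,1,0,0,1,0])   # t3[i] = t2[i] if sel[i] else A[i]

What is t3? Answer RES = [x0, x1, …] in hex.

t0 = [0x57, 0xd2, 0x75, 0x03, 0x54, 0x46, 0x7a, 0xa6]
t1 = [0x46, 0x75, 0x7a, 0x57, 0x54, 0xd2, 0x75, 0xd2]
t2 = [0x46, 0x03, 0x75, 0x45, 0x7a, 0x62, 0x57, 0x08]
t3 = [0x46, 0x5f, 0x75, 0x45, 0xd2, 0x03, 0x57, 0xa6]

RES = [ 0x46  0x5f  0x75  0x45  0xd2  0x03  0x57  0xa6 ]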